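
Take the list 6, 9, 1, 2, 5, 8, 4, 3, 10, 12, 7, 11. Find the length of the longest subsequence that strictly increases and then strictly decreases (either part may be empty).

inc[i] = longest strictly increasing subsequence ending at i; dec[i] = longest strictly decreasing subsequence starting at i:
i:      1  2  3  4  5  6  7  8  9 10 11 12
a[i]:   6  9  1  2  5  8  4  3 10 12  7 11
inc:    1  2  1  2  3  4  3  3  5  6  4  6
dec:    4  4  1  1  3  3  2  1  2  2  1  1
Best peak at i=10 (value 12): inc=6, dec=2, length 6+2−1 = 7.

7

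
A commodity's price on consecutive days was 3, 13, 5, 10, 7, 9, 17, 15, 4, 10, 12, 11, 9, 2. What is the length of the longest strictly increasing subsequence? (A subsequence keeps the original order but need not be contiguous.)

6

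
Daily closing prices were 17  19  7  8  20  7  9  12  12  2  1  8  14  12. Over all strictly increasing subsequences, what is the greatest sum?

Let S[i] be the best sum of a strictly increasing subsequence ending at i:
i:      1  2  3  4  5  6  7  8  9 10 11 12 13 14
a[i]:  17 19  7  8 20  7  9 12 12  2  1  8 14 12
S:     17 36  7 15 56  7 24 36 36  2  1 15 50 36
Maximum is 56 (e.g. 17 + 19 + 20).

56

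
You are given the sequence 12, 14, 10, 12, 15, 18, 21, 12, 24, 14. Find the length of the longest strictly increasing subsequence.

Track the smallest tail for each achievable length (strict):
12 → extends → [12]
14 → extends → [12, 14]
10 → replaces 12 → [10, 14]
12 → replaces 14 → [10, 12]
15 → extends → [10, 12, 15]
18 → extends → [10, 12, 15, 18]
21 → extends → [10, 12, 15, 18, 21]
12 → already a tail → [10, 12, 15, 18, 21]
24 → extends → [10, 12, 15, 18, 21, 24]
14 → replaces 15 → [10, 12, 14, 18, 21, 24]
Six tails, so the longest strictly increasing subsequence has length 6 (e.g. 12, 14, 15, 18, 21, 24).

6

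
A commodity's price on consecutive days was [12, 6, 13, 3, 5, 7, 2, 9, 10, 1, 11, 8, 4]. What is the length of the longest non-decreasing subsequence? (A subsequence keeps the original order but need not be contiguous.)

6

Let dp[i] be the length of the longest such subsequence ending at index i:
i:      1  2  3  4  5  6  7  8  9 10 11 12 13
a[i]:  12  6 13  3  5  7  2  9 10  1 11  8  4
dp:     1  1  2  1  2  3  1  4  5  1  6  4  2
Maximum dp value is 6.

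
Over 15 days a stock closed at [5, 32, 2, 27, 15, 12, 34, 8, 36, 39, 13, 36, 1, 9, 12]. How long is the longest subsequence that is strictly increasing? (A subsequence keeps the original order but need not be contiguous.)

Track the smallest tail for each achievable length (strict):
5 → extends → [5]
32 → extends → [5, 32]
2 → replaces 5 → [2, 32]
27 → replaces 32 → [2, 27]
15 → replaces 27 → [2, 15]
12 → replaces 15 → [2, 12]
34 → extends → [2, 12, 34]
8 → replaces 12 → [2, 8, 34]
36 → extends → [2, 8, 34, 36]
39 → extends → [2, 8, 34, 36, 39]
13 → replaces 34 → [2, 8, 13, 36, 39]
36 → already a tail → [2, 8, 13, 36, 39]
1 → replaces 2 → [1, 8, 13, 36, 39]
9 → replaces 13 → [1, 8, 9, 36, 39]
12 → replaces 36 → [1, 8, 9, 12, 39]
Five tails, so the longest strictly increasing subsequence has length 5 (e.g. 5, 32, 34, 36, 39).

5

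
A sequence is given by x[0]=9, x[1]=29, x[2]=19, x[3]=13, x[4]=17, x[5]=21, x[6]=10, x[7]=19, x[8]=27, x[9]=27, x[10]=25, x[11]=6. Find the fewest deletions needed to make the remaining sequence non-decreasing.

Fewest deletions = n − (longest non-decreasing subsequence).
Patience tails:
9 → extends → [9]
29 → extends → [9, 29]
19 → replaces 29 → [9, 19]
13 → replaces 19 → [9, 13]
17 → extends → [9, 13, 17]
21 → extends → [9, 13, 17, 21]
10 → replaces 13 → [9, 10, 17, 21]
19 → replaces 21 → [9, 10, 17, 19]
27 → extends → [9, 10, 17, 19, 27]
27 → extends → [9, 10, 17, 19, 27, 27]
25 → replaces 27 → [9, 10, 17, 19, 25, 27]
6 → replaces 9 → [6, 10, 17, 19, 25, 27]
Longest non-decreasing subsequence has length 6, so deletions = 12 − 6 = 6.

6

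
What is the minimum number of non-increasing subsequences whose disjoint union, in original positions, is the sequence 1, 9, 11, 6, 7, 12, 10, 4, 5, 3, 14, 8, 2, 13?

5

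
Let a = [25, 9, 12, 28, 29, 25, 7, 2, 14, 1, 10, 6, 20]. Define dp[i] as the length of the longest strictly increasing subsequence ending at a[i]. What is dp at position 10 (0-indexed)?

dp[i] = 1 + max{dp[j] : j<i, a[j]<a[i]} (or 1 if no such j):
i:      0  1  2  3  4  5  6  7  8  9 10 11 12
a[i]:  25  9 12 28 29 25  7  2 14  1 10  6 20
dp:     1  1  2  3  4  3  1  1  3  1  2  2  4
At index 10 the value is 2.

2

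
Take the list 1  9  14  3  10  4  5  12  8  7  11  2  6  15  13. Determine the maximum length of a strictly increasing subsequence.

7

Track the smallest tail for each achievable length (strict):
1 → extends → [1]
9 → extends → [1, 9]
14 → extends → [1, 9, 14]
3 → replaces 9 → [1, 3, 14]
10 → replaces 14 → [1, 3, 10]
4 → replaces 10 → [1, 3, 4]
5 → extends → [1, 3, 4, 5]
12 → extends → [1, 3, 4, 5, 12]
8 → replaces 12 → [1, 3, 4, 5, 8]
7 → replaces 8 → [1, 3, 4, 5, 7]
11 → extends → [1, 3, 4, 5, 7, 11]
2 → replaces 3 → [1, 2, 4, 5, 7, 11]
6 → replaces 7 → [1, 2, 4, 5, 6, 11]
15 → extends → [1, 2, 4, 5, 6, 11, 15]
13 → replaces 15 → [1, 2, 4, 5, 6, 11, 13]
Seven tails, so the longest strictly increasing subsequence has length 7 (e.g. 1, 3, 4, 5, 8, 11, 15).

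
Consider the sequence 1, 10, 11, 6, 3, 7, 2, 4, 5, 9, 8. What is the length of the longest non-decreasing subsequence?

5

Track the smallest tail for each achievable length (allowing ties):
1 → extends → [1]
10 → extends → [1, 10]
11 → extends → [1, 10, 11]
6 → replaces 10 → [1, 6, 11]
3 → replaces 6 → [1, 3, 11]
7 → replaces 11 → [1, 3, 7]
2 → replaces 3 → [1, 2, 7]
4 → replaces 7 → [1, 2, 4]
5 → extends → [1, 2, 4, 5]
9 → extends → [1, 2, 4, 5, 9]
8 → replaces 9 → [1, 2, 4, 5, 8]
Five tails, so the longest non-decreasing subsequence has length 5 (e.g. 1, 3, 4, 5, 9).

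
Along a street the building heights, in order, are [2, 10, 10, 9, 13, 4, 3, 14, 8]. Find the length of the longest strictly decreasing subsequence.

4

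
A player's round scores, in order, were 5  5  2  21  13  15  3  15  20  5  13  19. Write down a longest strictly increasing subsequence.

Patience tails give the LIS length; then backtrack through the dp parents:
5 → extends → [5]
5 → already a tail → [5]
2 → replaces 5 → [2]
21 → extends → [2, 21]
13 → replaces 21 → [2, 13]
15 → extends → [2, 13, 15]
3 → replaces 13 → [2, 3, 15]
15 → already a tail → [2, 3, 15]
20 → extends → [2, 3, 15, 20]
5 → replaces 15 → [2, 3, 5, 20]
13 → replaces 20 → [2, 3, 5, 13]
19 → extends → [2, 3, 5, 13, 19]
Length 5; one witness is 2, 3, 5, 13, 19.

2, 3, 5, 13, 19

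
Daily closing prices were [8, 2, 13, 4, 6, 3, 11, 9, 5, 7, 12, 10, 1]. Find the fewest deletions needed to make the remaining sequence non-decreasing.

Fewest deletions = n − (longest non-decreasing subsequence).
Patience tails:
8 → extends → [8]
2 → replaces 8 → [2]
13 → extends → [2, 13]
4 → replaces 13 → [2, 4]
6 → extends → [2, 4, 6]
3 → replaces 4 → [2, 3, 6]
11 → extends → [2, 3, 6, 11]
9 → replaces 11 → [2, 3, 6, 9]
5 → replaces 6 → [2, 3, 5, 9]
7 → replaces 9 → [2, 3, 5, 7]
12 → extends → [2, 3, 5, 7, 12]
10 → replaces 12 → [2, 3, 5, 7, 10]
1 → replaces 2 → [1, 3, 5, 7, 10]
Longest non-decreasing subsequence has length 5, so deletions = 13 − 5 = 8.

8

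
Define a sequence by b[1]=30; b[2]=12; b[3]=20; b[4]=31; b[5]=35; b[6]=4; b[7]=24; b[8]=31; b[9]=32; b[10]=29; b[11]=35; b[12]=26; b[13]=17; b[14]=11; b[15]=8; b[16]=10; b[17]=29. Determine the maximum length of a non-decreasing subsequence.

6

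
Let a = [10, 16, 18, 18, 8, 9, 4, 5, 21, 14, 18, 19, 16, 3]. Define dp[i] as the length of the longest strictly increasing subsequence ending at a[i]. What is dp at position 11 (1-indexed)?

4

dp[i] = 1 + max{dp[j] : j<i, a[j]<a[i]} (or 1 if no such j):
i:      1  2  3  4  5  6  7  8  9 10 11 12 13 14
a[i]:  10 16 18 18  8  9  4  5 21 14 18 19 16  3
dp:     1  2  3  3  1  2  1  2  4  3  4  5  4  1
At index 11 the value is 4.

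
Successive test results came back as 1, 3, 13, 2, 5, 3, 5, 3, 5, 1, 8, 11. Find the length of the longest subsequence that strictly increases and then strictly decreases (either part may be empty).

inc[i] = longest strictly increasing subsequence ending at i; dec[i] = longest strictly decreasing subsequence starting at i:
i:      1  2  3  4  5  6  7  8  9 10 11 12
a[i]:   1  3 13  2  5  3  5  3  5  1  8 11
inc:    1  2  3  2  3  3  4  3  4  1  5  6
dec:    1  3  4  2  3  2  3  2  2  1  1  1
Best peak at i=3 (value 13): inc=3, dec=4, length 3+4−1 = 6.

6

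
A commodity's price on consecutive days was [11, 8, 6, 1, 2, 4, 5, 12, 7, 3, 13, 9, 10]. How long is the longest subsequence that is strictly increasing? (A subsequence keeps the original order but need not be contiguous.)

Let dp[i] be the length of the longest such subsequence ending at index i:
i:      1  2  3  4  5  6  7  8  9 10 11 12 13
a[i]:  11  8  6  1  2  4  5 12  7  3 13  9 10
dp:     1  1  1  1  2  3  4  5  5  3  6  6  7
Maximum dp value is 7.

7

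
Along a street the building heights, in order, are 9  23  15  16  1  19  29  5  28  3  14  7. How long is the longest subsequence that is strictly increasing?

Let dp[i] be the length of the longest such subsequence ending at index i:
i:      1  2  3  4  5  6  7  8  9 10 11 12
a[i]:   9 23 15 16  1 19 29  5 28  3 14  7
dp:     1  2  2  3  1  4  5  2  5  2  3  3
Maximum dp value is 5.

5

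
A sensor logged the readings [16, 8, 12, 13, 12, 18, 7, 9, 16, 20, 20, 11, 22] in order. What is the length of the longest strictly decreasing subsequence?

Negate each value so 'decreasing' becomes 'increasing', then run patience tails on the negated sequence:
-16 → extends → [-16]
-8 → extends → [-16, -8]
-12 → replaces -8 → [-16, -12]
-13 → replaces -12 → [-16, -13]
-12 → extends → [-16, -13, -12]
-18 → replaces -16 → [-18, -13, -12]
-7 → extends → [-18, -13, -12, -7]
-9 → replaces -7 → [-18, -13, -12, -9]
-16 → replaces -13 → [-18, -16, -12, -9]
-20 → replaces -18 → [-20, -16, -12, -9]
-20 → already a tail → [-20, -16, -12, -9]
-11 → replaces -9 → [-20, -16, -12, -11]
-22 → replaces -20 → [-22, -16, -12, -11]
Four tails, so the longest strictly decreasing subsequence of the original has length 4.

4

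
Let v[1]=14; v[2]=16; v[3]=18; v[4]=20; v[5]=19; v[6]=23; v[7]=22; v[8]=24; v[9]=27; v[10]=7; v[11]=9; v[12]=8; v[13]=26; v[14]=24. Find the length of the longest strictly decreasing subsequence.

Negate each value so 'decreasing' becomes 'increasing', then run patience tails on the negated sequence:
-14 → extends → [-14]
-16 → replaces -14 → [-16]
-18 → replaces -16 → [-18]
-20 → replaces -18 → [-20]
-19 → extends → [-20, -19]
-23 → replaces -20 → [-23, -19]
-22 → replaces -19 → [-23, -22]
-24 → replaces -23 → [-24, -22]
-27 → replaces -24 → [-27, -22]
-7 → extends → [-27, -22, -7]
-9 → replaces -7 → [-27, -22, -9]
-8 → extends → [-27, -22, -9, -8]
-26 → replaces -22 → [-27, -26, -9, -8]
-24 → replaces -9 → [-27, -26, -24, -8]
Four tails, so the longest strictly decreasing subsequence of the original has length 4.

4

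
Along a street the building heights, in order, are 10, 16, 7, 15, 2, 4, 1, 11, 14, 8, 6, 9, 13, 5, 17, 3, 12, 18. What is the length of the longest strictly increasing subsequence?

Track the smallest tail for each achievable length (strict):
10 → extends → [10]
16 → extends → [10, 16]
7 → replaces 10 → [7, 16]
15 → replaces 16 → [7, 15]
2 → replaces 7 → [2, 15]
4 → replaces 15 → [2, 4]
1 → replaces 2 → [1, 4]
11 → extends → [1, 4, 11]
14 → extends → [1, 4, 11, 14]
8 → replaces 11 → [1, 4, 8, 14]
6 → replaces 8 → [1, 4, 6, 14]
9 → replaces 14 → [1, 4, 6, 9]
13 → extends → [1, 4, 6, 9, 13]
5 → replaces 6 → [1, 4, 5, 9, 13]
17 → extends → [1, 4, 5, 9, 13, 17]
3 → replaces 4 → [1, 3, 5, 9, 13, 17]
12 → replaces 13 → [1, 3, 5, 9, 12, 17]
18 → extends → [1, 3, 5, 9, 12, 17, 18]
Seven tails, so the longest strictly increasing subsequence has length 7 (e.g. 2, 4, 8, 9, 13, 17, 18).

7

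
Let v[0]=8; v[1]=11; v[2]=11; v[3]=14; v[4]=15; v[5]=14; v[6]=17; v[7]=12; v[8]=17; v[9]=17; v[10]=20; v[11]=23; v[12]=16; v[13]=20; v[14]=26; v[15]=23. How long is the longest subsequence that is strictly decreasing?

3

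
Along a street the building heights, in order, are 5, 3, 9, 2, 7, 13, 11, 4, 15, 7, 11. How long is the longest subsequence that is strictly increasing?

Let dp[i] be the length of the longest such subsequence ending at index i:
i:      1  2  3  4  5  6  7  8  9 10 11
a[i]:   5  3  9  2  7 13 11  4 15  7 11
dp:     1  1  2  1  2  3  3  2  4  3  4
Maximum dp value is 4.

4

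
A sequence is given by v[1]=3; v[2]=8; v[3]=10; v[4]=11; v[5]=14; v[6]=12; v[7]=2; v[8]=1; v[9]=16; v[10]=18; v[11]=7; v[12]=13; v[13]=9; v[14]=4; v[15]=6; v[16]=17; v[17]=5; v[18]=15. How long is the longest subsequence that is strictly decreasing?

Negate each value so 'decreasing' becomes 'increasing', then run patience tails on the negated sequence:
-3 → extends → [-3]
-8 → replaces -3 → [-8]
-10 → replaces -8 → [-10]
-11 → replaces -10 → [-11]
-14 → replaces -11 → [-14]
-12 → extends → [-14, -12]
-2 → extends → [-14, -12, -2]
-1 → extends → [-14, -12, -2, -1]
-16 → replaces -14 → [-16, -12, -2, -1]
-18 → replaces -16 → [-18, -12, -2, -1]
-7 → replaces -2 → [-18, -12, -7, -1]
-13 → replaces -12 → [-18, -13, -7, -1]
-9 → replaces -7 → [-18, -13, -9, -1]
-4 → replaces -1 → [-18, -13, -9, -4]
-6 → replaces -4 → [-18, -13, -9, -6]
-17 → replaces -13 → [-18, -17, -9, -6]
-5 → extends → [-18, -17, -9, -6, -5]
-15 → replaces -9 → [-18, -17, -15, -6, -5]
Five tails, so the longest strictly decreasing subsequence of the original has length 5.

5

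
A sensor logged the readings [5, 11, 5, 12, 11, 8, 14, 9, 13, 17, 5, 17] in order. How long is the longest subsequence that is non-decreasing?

7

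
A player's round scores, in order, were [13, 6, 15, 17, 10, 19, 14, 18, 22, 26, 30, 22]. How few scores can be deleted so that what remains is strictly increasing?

5

Fewest deletions = n − (longest strictly increasing subsequence).
i:      1  2  3  4  5  6  7  8  9 10 11 12
a[i]:  13  6 15 17 10 19 14 18 22 26 30 22
dp:     1  1  2  3  2  4  3  4  5  6  7  5
max dp = 7, so deletions = 12 − 7 = 5.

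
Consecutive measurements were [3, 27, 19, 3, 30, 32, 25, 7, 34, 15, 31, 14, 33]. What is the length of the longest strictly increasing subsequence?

5

Track the smallest tail for each achievable length (strict):
3 → extends → [3]
27 → extends → [3, 27]
19 → replaces 27 → [3, 19]
3 → already a tail → [3, 19]
30 → extends → [3, 19, 30]
32 → extends → [3, 19, 30, 32]
25 → replaces 30 → [3, 19, 25, 32]
7 → replaces 19 → [3, 7, 25, 32]
34 → extends → [3, 7, 25, 32, 34]
15 → replaces 25 → [3, 7, 15, 32, 34]
31 → replaces 32 → [3, 7, 15, 31, 34]
14 → replaces 15 → [3, 7, 14, 31, 34]
33 → replaces 34 → [3, 7, 14, 31, 33]
Five tails, so the longest strictly increasing subsequence has length 5 (e.g. 3, 27, 30, 32, 34).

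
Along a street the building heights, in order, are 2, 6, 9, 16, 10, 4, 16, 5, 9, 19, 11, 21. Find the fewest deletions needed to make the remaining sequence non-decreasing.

Fewest deletions = n − (longest non-decreasing subsequence).
i:      1  2  3  4  5  6  7  8  9 10 11 12
a[i]:   2  6  9 16 10  4 16  5  9 19 11 21
dp:     1  2  3  4  4  2  5  3  4  6  5  7
max dp = 7, so deletions = 12 − 7 = 5.

5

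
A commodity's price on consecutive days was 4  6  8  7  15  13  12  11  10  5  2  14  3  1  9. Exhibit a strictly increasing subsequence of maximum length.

Patience tails give the LIS length; then backtrack through the dp parents:
4 → extends → [4]
6 → extends → [4, 6]
8 → extends → [4, 6, 8]
7 → replaces 8 → [4, 6, 7]
15 → extends → [4, 6, 7, 15]
13 → replaces 15 → [4, 6, 7, 13]
12 → replaces 13 → [4, 6, 7, 12]
11 → replaces 12 → [4, 6, 7, 11]
10 → replaces 11 → [4, 6, 7, 10]
5 → replaces 6 → [4, 5, 7, 10]
2 → replaces 4 → [2, 5, 7, 10]
14 → extends → [2, 5, 7, 10, 14]
3 → replaces 5 → [2, 3, 7, 10, 14]
1 → replaces 2 → [1, 3, 7, 10, 14]
9 → replaces 10 → [1, 3, 7, 9, 14]
Length 5; one witness is 4, 6, 8, 13, 14.

4, 6, 8, 13, 14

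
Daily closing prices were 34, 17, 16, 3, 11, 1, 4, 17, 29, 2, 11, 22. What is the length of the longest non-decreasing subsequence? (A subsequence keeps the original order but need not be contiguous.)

4

Track the smallest tail for each achievable length (allowing ties):
34 → extends → [34]
17 → replaces 34 → [17]
16 → replaces 17 → [16]
3 → replaces 16 → [3]
11 → extends → [3, 11]
1 → replaces 3 → [1, 11]
4 → replaces 11 → [1, 4]
17 → extends → [1, 4, 17]
29 → extends → [1, 4, 17, 29]
2 → replaces 4 → [1, 2, 17, 29]
11 → replaces 17 → [1, 2, 11, 29]
22 → replaces 29 → [1, 2, 11, 22]
Four tails, so the longest non-decreasing subsequence has length 4 (e.g. 3, 11, 17, 29).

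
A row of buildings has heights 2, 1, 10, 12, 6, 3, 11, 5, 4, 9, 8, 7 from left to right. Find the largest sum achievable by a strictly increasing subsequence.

24

Let S[i] be the best sum of a strictly increasing subsequence ending at i:
i:      1  2  3  4  5  6  7  8  9 10 11 12
a[i]:   2  1 10 12  6  3 11  5  4  9  8  7
S:      2  1 12 24  8  5 23 10  9 19 18 17
Maximum is 24 (e.g. 2 + 10 + 12).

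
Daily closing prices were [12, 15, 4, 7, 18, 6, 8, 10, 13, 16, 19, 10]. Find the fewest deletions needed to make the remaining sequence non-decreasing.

5

Fewest deletions = n − (longest non-decreasing subsequence).
Patience tails:
12 → extends → [12]
15 → extends → [12, 15]
4 → replaces 12 → [4, 15]
7 → replaces 15 → [4, 7]
18 → extends → [4, 7, 18]
6 → replaces 7 → [4, 6, 18]
8 → replaces 18 → [4, 6, 8]
10 → extends → [4, 6, 8, 10]
13 → extends → [4, 6, 8, 10, 13]
16 → extends → [4, 6, 8, 10, 13, 16]
19 → extends → [4, 6, 8, 10, 13, 16, 19]
10 → replaces 13 → [4, 6, 8, 10, 10, 16, 19]
Longest non-decreasing subsequence has length 7, so deletions = 12 − 7 = 5.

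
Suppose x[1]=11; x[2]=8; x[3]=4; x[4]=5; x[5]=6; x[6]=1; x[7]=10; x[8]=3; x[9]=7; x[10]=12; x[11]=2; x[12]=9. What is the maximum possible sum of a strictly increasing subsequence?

Let S[i] be the best sum of a strictly increasing subsequence ending at i:
i:      1  2  3  4  5  6  7  8  9 10 11 12
x[i]:  11  8  4  5  6  1 10  3  7 12  2  9
S:     11  8  4  9 15  1 25  4 22 37  3 31
Maximum is 37 (e.g. 4 + 5 + 6 + 10 + 12).

37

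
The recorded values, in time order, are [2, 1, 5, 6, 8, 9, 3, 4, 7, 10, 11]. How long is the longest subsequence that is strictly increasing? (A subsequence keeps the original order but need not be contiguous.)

Track the smallest tail for each achievable length (strict):
2 → extends → [2]
1 → replaces 2 → [1]
5 → extends → [1, 5]
6 → extends → [1, 5, 6]
8 → extends → [1, 5, 6, 8]
9 → extends → [1, 5, 6, 8, 9]
3 → replaces 5 → [1, 3, 6, 8, 9]
4 → replaces 6 → [1, 3, 4, 8, 9]
7 → replaces 8 → [1, 3, 4, 7, 9]
10 → extends → [1, 3, 4, 7, 9, 10]
11 → extends → [1, 3, 4, 7, 9, 10, 11]
Seven tails, so the longest strictly increasing subsequence has length 7 (e.g. 2, 5, 6, 8, 9, 10, 11).

7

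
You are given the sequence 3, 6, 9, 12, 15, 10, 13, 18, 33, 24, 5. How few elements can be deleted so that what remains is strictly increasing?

4

Fewest deletions = n − (longest strictly increasing subsequence).
i:      1  2  3  4  5  6  7  8  9 10 11
a[i]:   3  6  9 12 15 10 13 18 33 24  5
dp:     1  2  3  4  5  4  5  6  7  7  2
max dp = 7, so deletions = 11 − 7 = 4.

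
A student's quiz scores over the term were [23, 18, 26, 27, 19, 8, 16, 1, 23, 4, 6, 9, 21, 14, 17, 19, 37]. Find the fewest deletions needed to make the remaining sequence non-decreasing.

Fewest deletions = n − (longest non-decreasing subsequence).
i:      1  2  3  4  5  6  7  8  9 10 11 12 13 14 15 16 17
a[i]:  23 18 26 27 19  8 16  1 23  4  6  9 21 14 17 19 37
dp:     1  1  2  3  2  1  2  1  3  2  3  4  5  5  6  7  8
max dp = 8, so deletions = 17 − 8 = 9.

9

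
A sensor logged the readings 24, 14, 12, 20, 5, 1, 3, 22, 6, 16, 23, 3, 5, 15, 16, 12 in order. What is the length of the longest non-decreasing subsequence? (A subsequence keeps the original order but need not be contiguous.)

Track the smallest tail for each achievable length (allowing ties):
24 → extends → [24]
14 → replaces 24 → [14]
12 → replaces 14 → [12]
20 → extends → [12, 20]
5 → replaces 12 → [5, 20]
1 → replaces 5 → [1, 20]
3 → replaces 20 → [1, 3]
22 → extends → [1, 3, 22]
6 → replaces 22 → [1, 3, 6]
16 → extends → [1, 3, 6, 16]
23 → extends → [1, 3, 6, 16, 23]
3 → replaces 6 → [1, 3, 3, 16, 23]
5 → replaces 16 → [1, 3, 3, 5, 23]
15 → replaces 23 → [1, 3, 3, 5, 15]
16 → extends → [1, 3, 3, 5, 15, 16]
12 → replaces 15 → [1, 3, 3, 5, 12, 16]
Six tails, so the longest non-decreasing subsequence has length 6 (e.g. 1, 3, 3, 5, 15, 16).

6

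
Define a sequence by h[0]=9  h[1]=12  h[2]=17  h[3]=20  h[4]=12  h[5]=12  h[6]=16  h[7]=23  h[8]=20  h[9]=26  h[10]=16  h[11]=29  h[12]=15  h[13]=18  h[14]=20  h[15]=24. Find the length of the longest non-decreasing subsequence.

9

Track the smallest tail for each achievable length (allowing ties):
9 → extends → [9]
12 → extends → [9, 12]
17 → extends → [9, 12, 17]
20 → extends → [9, 12, 17, 20]
12 → replaces 17 → [9, 12, 12, 20]
12 → replaces 20 → [9, 12, 12, 12]
16 → extends → [9, 12, 12, 12, 16]
23 → extends → [9, 12, 12, 12, 16, 23]
20 → replaces 23 → [9, 12, 12, 12, 16, 20]
26 → extends → [9, 12, 12, 12, 16, 20, 26]
16 → replaces 20 → [9, 12, 12, 12, 16, 16, 26]
29 → extends → [9, 12, 12, 12, 16, 16, 26, 29]
15 → replaces 16 → [9, 12, 12, 12, 15, 16, 26, 29]
18 → replaces 26 → [9, 12, 12, 12, 15, 16, 18, 29]
20 → replaces 29 → [9, 12, 12, 12, 15, 16, 18, 20]
24 → extends → [9, 12, 12, 12, 15, 16, 18, 20, 24]
Nine tails, so the longest non-decreasing subsequence has length 9 (e.g. 9, 12, 12, 12, 16, 16, 18, 20, 24).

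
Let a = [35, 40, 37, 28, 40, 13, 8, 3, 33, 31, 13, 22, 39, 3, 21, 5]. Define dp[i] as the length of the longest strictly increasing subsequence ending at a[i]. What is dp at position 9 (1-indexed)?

dp[i] = 1 + max{dp[j] : j<i, a[j]<a[i]} (or 1 if no such j):
i:      1  2  3  4  5  6  7  8  9 10 11 12 13 14 15 16
a[i]:  35 40 37 28 40 13  8  3 33 31 13 22 39  3 21  5
dp:     1  2  2  1  3  1  1  1  2  2  2  3  4  1  3  2
At index 9 the value is 2.

2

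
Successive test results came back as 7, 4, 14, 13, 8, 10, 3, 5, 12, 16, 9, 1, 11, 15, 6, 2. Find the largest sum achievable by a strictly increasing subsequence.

53

Let S[i] be the best sum of a strictly increasing subsequence ending at i:
i:      1  2  3  4  5  6  7  8  9 10 11 12 13 14 15 16
a[i]:   7  4 14 13  8 10  3  5 12 16  9  1 11 15  6  2
S:      7  4 21 20 15 25  3  9 37 53 24  1 36 52 15  3
Maximum is 53 (e.g. 7 + 8 + 10 + 12 + 16).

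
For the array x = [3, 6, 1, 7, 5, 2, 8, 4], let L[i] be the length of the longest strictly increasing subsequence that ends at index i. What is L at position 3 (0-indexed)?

3

dp[i] = 1 + max{dp[j] : j<i, x[j]<x[i]} (or 1 if no such j):
i:     0 1 2 3 4 5 6 7
x[i]:  3 6 1 7 5 2 8 4
dp:    1 2 1 3 2 2 4 3
At index 3 the value is 3.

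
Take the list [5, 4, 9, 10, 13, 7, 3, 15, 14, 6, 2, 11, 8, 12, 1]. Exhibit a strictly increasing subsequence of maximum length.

5, 9, 10, 13, 15

Patience tails give the LIS length; then backtrack through the dp parents:
5 → extends → [5]
4 → replaces 5 → [4]
9 → extends → [4, 9]
10 → extends → [4, 9, 10]
13 → extends → [4, 9, 10, 13]
7 → replaces 9 → [4, 7, 10, 13]
3 → replaces 4 → [3, 7, 10, 13]
15 → extends → [3, 7, 10, 13, 15]
14 → replaces 15 → [3, 7, 10, 13, 14]
6 → replaces 7 → [3, 6, 10, 13, 14]
2 → replaces 3 → [2, 6, 10, 13, 14]
11 → replaces 13 → [2, 6, 10, 11, 14]
8 → replaces 10 → [2, 6, 8, 11, 14]
12 → replaces 14 → [2, 6, 8, 11, 12]
1 → replaces 2 → [1, 6, 8, 11, 12]
Length 5; one witness is 5, 9, 10, 13, 15.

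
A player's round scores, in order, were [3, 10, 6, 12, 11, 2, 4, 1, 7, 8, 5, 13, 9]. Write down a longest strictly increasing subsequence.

3, 6, 7, 8, 13

Patience tails give the LIS length; then backtrack through the dp parents:
3 → extends → [3]
10 → extends → [3, 10]
6 → replaces 10 → [3, 6]
12 → extends → [3, 6, 12]
11 → replaces 12 → [3, 6, 11]
2 → replaces 3 → [2, 6, 11]
4 → replaces 6 → [2, 4, 11]
1 → replaces 2 → [1, 4, 11]
7 → replaces 11 → [1, 4, 7]
8 → extends → [1, 4, 7, 8]
5 → replaces 7 → [1, 4, 5, 8]
13 → extends → [1, 4, 5, 8, 13]
9 → replaces 13 → [1, 4, 5, 8, 9]
Length 5; one witness is 3, 6, 7, 8, 13.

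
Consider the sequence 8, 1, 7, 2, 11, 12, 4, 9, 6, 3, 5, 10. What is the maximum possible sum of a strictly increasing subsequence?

31

Let S[i] be the best sum of a strictly increasing subsequence ending at i:
i:      1  2  3  4  5  6  7  8  9 10 11 12
a[i]:   8  1  7  2 11 12  4  9  6  3  5 10
S:      8  1  8  3 19 31  7 17 13  6 12 27
Maximum is 31 (e.g. 1 + 7 + 11 + 12).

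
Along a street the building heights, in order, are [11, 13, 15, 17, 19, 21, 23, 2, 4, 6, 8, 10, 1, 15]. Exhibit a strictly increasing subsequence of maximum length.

11, 13, 15, 17, 19, 21, 23

Patience tails give the LIS length; then backtrack through the dp parents:
11 → extends → [11]
13 → extends → [11, 13]
15 → extends → [11, 13, 15]
17 → extends → [11, 13, 15, 17]
19 → extends → [11, 13, 15, 17, 19]
21 → extends → [11, 13, 15, 17, 19, 21]
23 → extends → [11, 13, 15, 17, 19, 21, 23]
2 → replaces 11 → [2, 13, 15, 17, 19, 21, 23]
4 → replaces 13 → [2, 4, 15, 17, 19, 21, 23]
6 → replaces 15 → [2, 4, 6, 17, 19, 21, 23]
8 → replaces 17 → [2, 4, 6, 8, 19, 21, 23]
10 → replaces 19 → [2, 4, 6, 8, 10, 21, 23]
1 → replaces 2 → [1, 4, 6, 8, 10, 21, 23]
15 → replaces 21 → [1, 4, 6, 8, 10, 15, 23]
Length 7; one witness is 11, 13, 15, 17, 19, 21, 23.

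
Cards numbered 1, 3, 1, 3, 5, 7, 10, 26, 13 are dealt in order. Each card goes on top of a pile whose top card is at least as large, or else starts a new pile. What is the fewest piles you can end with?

6

Place each on the leftmost legal pile:
1 → new pile 1 (tops now [1])
3 → new pile 2 (tops now [1, 3])
1 → pile 1 (tops now [1, 3])
3 → pile 2 (tops now [1, 3])
5 → new pile 3 (tops now [1, 3, 5])
7 → new pile 4 (tops now [1, 3, 5, 7])
10 → new pile 5 (tops now [1, 3, 5, 7, 10])
26 → new pile 6 (tops now [1, 3, 5, 7, 10, 26])
13 → pile 6 (tops now [1, 3, 5, 7, 10, 13])
Six piles.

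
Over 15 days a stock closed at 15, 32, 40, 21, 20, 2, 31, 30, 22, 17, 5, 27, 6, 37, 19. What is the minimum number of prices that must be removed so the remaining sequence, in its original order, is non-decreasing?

Fewest deletions = n − (longest non-decreasing subsequence).
Patience tails:
15 → extends → [15]
32 → extends → [15, 32]
40 → extends → [15, 32, 40]
21 → replaces 32 → [15, 21, 40]
20 → replaces 21 → [15, 20, 40]
2 → replaces 15 → [2, 20, 40]
31 → replaces 40 → [2, 20, 31]
30 → replaces 31 → [2, 20, 30]
22 → replaces 30 → [2, 20, 22]
17 → replaces 20 → [2, 17, 22]
5 → replaces 17 → [2, 5, 22]
27 → extends → [2, 5, 22, 27]
6 → replaces 22 → [2, 5, 6, 27]
37 → extends → [2, 5, 6, 27, 37]
19 → replaces 27 → [2, 5, 6, 19, 37]
Longest non-decreasing subsequence has length 5, so deletions = 15 − 5 = 10.

10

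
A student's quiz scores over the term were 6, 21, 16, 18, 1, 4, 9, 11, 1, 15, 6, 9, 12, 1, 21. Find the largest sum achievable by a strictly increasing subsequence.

62

Let S[i] be the best sum of a strictly increasing subsequence ending at i:
i:      1  2  3  4  5  6  7  8  9 10 11 12 13 14 15
a[i]:   6 21 16 18  1  4  9 11  1 15  6  9 12  1 21
S:      6 27 22 40  1  5 15 26  1 41 11 20 38  1 62
Maximum is 62 (e.g. 6 + 9 + 11 + 15 + 21).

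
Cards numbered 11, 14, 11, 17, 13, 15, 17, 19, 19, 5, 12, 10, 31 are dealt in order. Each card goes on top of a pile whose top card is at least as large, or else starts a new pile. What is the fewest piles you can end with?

6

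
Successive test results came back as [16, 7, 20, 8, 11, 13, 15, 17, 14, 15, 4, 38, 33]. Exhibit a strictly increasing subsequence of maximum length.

Patience tails give the LIS length; then backtrack through the dp parents:
16 → extends → [16]
7 → replaces 16 → [7]
20 → extends → [7, 20]
8 → replaces 20 → [7, 8]
11 → extends → [7, 8, 11]
13 → extends → [7, 8, 11, 13]
15 → extends → [7, 8, 11, 13, 15]
17 → extends → [7, 8, 11, 13, 15, 17]
14 → replaces 15 → [7, 8, 11, 13, 14, 17]
15 → replaces 17 → [7, 8, 11, 13, 14, 15]
4 → replaces 7 → [4, 8, 11, 13, 14, 15]
38 → extends → [4, 8, 11, 13, 14, 15, 38]
33 → replaces 38 → [4, 8, 11, 13, 14, 15, 33]
Length 7; one witness is 7, 8, 11, 13, 15, 17, 38.

7, 8, 11, 13, 15, 17, 38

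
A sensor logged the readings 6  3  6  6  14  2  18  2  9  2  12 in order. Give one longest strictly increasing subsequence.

Patience tails give the LIS length; then backtrack through the dp parents:
6 → extends → [6]
3 → replaces 6 → [3]
6 → extends → [3, 6]
6 → already a tail → [3, 6]
14 → extends → [3, 6, 14]
2 → replaces 3 → [2, 6, 14]
18 → extends → [2, 6, 14, 18]
2 → already a tail → [2, 6, 14, 18]
9 → replaces 14 → [2, 6, 9, 18]
2 → already a tail → [2, 6, 9, 18]
12 → replaces 18 → [2, 6, 9, 12]
Length 4; one witness is 3, 6, 14, 18.

3, 6, 14, 18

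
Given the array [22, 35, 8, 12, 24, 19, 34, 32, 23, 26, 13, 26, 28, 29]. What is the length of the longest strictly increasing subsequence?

Track the smallest tail for each achievable length (strict):
22 → extends → [22]
35 → extends → [22, 35]
8 → replaces 22 → [8, 35]
12 → replaces 35 → [8, 12]
24 → extends → [8, 12, 24]
19 → replaces 24 → [8, 12, 19]
34 → extends → [8, 12, 19, 34]
32 → replaces 34 → [8, 12, 19, 32]
23 → replaces 32 → [8, 12, 19, 23]
26 → extends → [8, 12, 19, 23, 26]
13 → replaces 19 → [8, 12, 13, 23, 26]
26 → already a tail → [8, 12, 13, 23, 26]
28 → extends → [8, 12, 13, 23, 26, 28]
29 → extends → [8, 12, 13, 23, 26, 28, 29]
Seven tails, so the longest strictly increasing subsequence has length 7 (e.g. 8, 12, 19, 23, 26, 28, 29).

7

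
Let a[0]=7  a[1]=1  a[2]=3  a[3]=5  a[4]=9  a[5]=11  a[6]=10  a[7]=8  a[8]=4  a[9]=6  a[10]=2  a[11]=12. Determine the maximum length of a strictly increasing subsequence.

6

Track the smallest tail for each achievable length (strict):
7 → extends → [7]
1 → replaces 7 → [1]
3 → extends → [1, 3]
5 → extends → [1, 3, 5]
9 → extends → [1, 3, 5, 9]
11 → extends → [1, 3, 5, 9, 11]
10 → replaces 11 → [1, 3, 5, 9, 10]
8 → replaces 9 → [1, 3, 5, 8, 10]
4 → replaces 5 → [1, 3, 4, 8, 10]
6 → replaces 8 → [1, 3, 4, 6, 10]
2 → replaces 3 → [1, 2, 4, 6, 10]
12 → extends → [1, 2, 4, 6, 10, 12]
Six tails, so the longest strictly increasing subsequence has length 6 (e.g. 1, 3, 5, 9, 11, 12).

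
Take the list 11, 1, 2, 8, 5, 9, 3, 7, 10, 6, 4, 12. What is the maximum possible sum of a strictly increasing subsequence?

42

Let S[i] be the best sum of a strictly increasing subsequence ending at i:
i:      1  2  3  4  5  6  7  8  9 10 11 12
a[i]:  11  1  2  8  5  9  3  7 10  6  4 12
S:     11  1  3 11  8 20  6 15 30 14 10 42
Maximum is 42 (e.g. 1 + 2 + 8 + 9 + 10 + 12).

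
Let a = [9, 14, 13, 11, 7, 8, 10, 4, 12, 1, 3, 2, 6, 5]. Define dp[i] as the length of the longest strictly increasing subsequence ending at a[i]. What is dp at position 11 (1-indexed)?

dp[i] = 1 + max{dp[j] : j<i, a[j]<a[i]} (or 1 if no such j):
i:      1  2  3  4  5  6  7  8  9 10 11 12 13 14
a[i]:   9 14 13 11  7  8 10  4 12  1  3  2  6  5
dp:     1  2  2  2  1  2  3  1  4  1  2  2  3  3
At index 11 the value is 2.

2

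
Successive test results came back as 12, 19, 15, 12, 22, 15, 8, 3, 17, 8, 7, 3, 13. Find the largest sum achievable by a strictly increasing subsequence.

53

Let S[i] be the best sum of a strictly increasing subsequence ending at i:
i:      1  2  3  4  5  6  7  8  9 10 11 12 13
a[i]:  12 19 15 12 22 15  8  3 17  8  7  3 13
S:     12 31 27 12 53 27  8  3 44 11 10  3 25
Maximum is 53 (e.g. 12 + 19 + 22).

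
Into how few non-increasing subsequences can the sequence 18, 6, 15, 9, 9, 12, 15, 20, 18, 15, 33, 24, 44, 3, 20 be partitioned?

7

Place each on the leftmost legal pile:
18 → new pile 1 (tops now [18])
6 → pile 1 (tops now [6])
15 → new pile 2 (tops now [6, 15])
9 → pile 2 (tops now [6, 9])
9 → pile 2 (tops now [6, 9])
12 → new pile 3 (tops now [6, 9, 12])
15 → new pile 4 (tops now [6, 9, 12, 15])
20 → new pile 5 (tops now [6, 9, 12, 15, 20])
18 → pile 5 (tops now [6, 9, 12, 15, 18])
15 → pile 4 (tops now [6, 9, 12, 15, 18])
33 → new pile 6 (tops now [6, 9, 12, 15, 18, 33])
24 → pile 6 (tops now [6, 9, 12, 15, 18, 24])
44 → new pile 7 (tops now [6, 9, 12, 15, 18, 24, 44])
3 → pile 1 (tops now [3, 9, 12, 15, 18, 24, 44])
20 → pile 6 (tops now [3, 9, 12, 15, 18, 20, 44])
Seven piles.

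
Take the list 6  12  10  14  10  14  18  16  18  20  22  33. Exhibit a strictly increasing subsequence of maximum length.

Patience tails give the LIS length; then backtrack through the dp parents:
6 → extends → [6]
12 → extends → [6, 12]
10 → replaces 12 → [6, 10]
14 → extends → [6, 10, 14]
10 → already a tail → [6, 10, 14]
14 → already a tail → [6, 10, 14]
18 → extends → [6, 10, 14, 18]
16 → replaces 18 → [6, 10, 14, 16]
18 → extends → [6, 10, 14, 16, 18]
20 → extends → [6, 10, 14, 16, 18, 20]
22 → extends → [6, 10, 14, 16, 18, 20, 22]
33 → extends → [6, 10, 14, 16, 18, 20, 22, 33]
Length 8; one witness is 6, 12, 14, 16, 18, 20, 22, 33.

6, 12, 14, 16, 18, 20, 22, 33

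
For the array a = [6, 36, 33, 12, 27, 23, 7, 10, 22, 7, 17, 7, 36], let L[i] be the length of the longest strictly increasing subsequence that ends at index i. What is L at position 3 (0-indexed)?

dp[i] = 1 + max{dp[j] : j<i, a[j]<a[i]} (or 1 if no such j):
i:      0  1  2  3  4  5  6  7  8  9 10 11 12
a[i]:   6 36 33 12 27 23  7 10 22  7 17  7 36
dp:     1  2  2  2  3  3  2  3  4  2  4  2  5
At index 3 the value is 2.

2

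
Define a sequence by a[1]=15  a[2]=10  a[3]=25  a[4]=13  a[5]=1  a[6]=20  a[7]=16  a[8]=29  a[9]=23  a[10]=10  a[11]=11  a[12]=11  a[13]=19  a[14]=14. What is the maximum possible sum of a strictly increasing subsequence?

Let S[i] be the best sum of a strictly increasing subsequence ending at i:
i:      1  2  3  4  5  6  7  8  9 10 11 12 13 14
a[i]:  15 10 25 13  1 20 16 29 23 10 11 11 19 14
S:     15 10 40 23  1 43 39 72 66 11 22 22 58 37
Maximum is 72 (e.g. 10 + 13 + 20 + 29).

72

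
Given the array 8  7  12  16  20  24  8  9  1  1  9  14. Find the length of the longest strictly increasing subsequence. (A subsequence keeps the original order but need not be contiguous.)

5

Track the smallest tail for each achievable length (strict):
8 → extends → [8]
7 → replaces 8 → [7]
12 → extends → [7, 12]
16 → extends → [7, 12, 16]
20 → extends → [7, 12, 16, 20]
24 → extends → [7, 12, 16, 20, 24]
8 → replaces 12 → [7, 8, 16, 20, 24]
9 → replaces 16 → [7, 8, 9, 20, 24]
1 → replaces 7 → [1, 8, 9, 20, 24]
1 → already a tail → [1, 8, 9, 20, 24]
9 → already a tail → [1, 8, 9, 20, 24]
14 → replaces 20 → [1, 8, 9, 14, 24]
Five tails, so the longest strictly increasing subsequence has length 5 (e.g. 8, 12, 16, 20, 24).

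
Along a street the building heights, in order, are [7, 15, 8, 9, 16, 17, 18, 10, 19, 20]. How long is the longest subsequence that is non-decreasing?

Let dp[i] be the length of the longest such subsequence ending at index i:
i:      1  2  3  4  5  6  7  8  9 10
a[i]:   7 15  8  9 16 17 18 10 19 20
dp:     1  2  2  3  4  5  6  4  7  8
Maximum dp value is 8.

8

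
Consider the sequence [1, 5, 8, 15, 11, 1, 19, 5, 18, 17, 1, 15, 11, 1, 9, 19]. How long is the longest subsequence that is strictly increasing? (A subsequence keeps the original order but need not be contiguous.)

Track the smallest tail for each achievable length (strict):
1 → extends → [1]
5 → extends → [1, 5]
8 → extends → [1, 5, 8]
15 → extends → [1, 5, 8, 15]
11 → replaces 15 → [1, 5, 8, 11]
1 → already a tail → [1, 5, 8, 11]
19 → extends → [1, 5, 8, 11, 19]
5 → already a tail → [1, 5, 8, 11, 19]
18 → replaces 19 → [1, 5, 8, 11, 18]
17 → replaces 18 → [1, 5, 8, 11, 17]
1 → already a tail → [1, 5, 8, 11, 17]
15 → replaces 17 → [1, 5, 8, 11, 15]
11 → already a tail → [1, 5, 8, 11, 15]
1 → already a tail → [1, 5, 8, 11, 15]
9 → replaces 11 → [1, 5, 8, 9, 15]
19 → extends → [1, 5, 8, 9, 15, 19]
Six tails, so the longest strictly increasing subsequence has length 6 (e.g. 1, 5, 8, 15, 18, 19).

6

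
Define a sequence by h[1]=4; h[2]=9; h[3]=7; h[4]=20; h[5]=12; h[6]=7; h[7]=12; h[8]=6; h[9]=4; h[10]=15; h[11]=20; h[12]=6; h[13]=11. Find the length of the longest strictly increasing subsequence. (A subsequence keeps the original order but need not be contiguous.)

5

Track the smallest tail for each achievable length (strict):
4 → extends → [4]
9 → extends → [4, 9]
7 → replaces 9 → [4, 7]
20 → extends → [4, 7, 20]
12 → replaces 20 → [4, 7, 12]
7 → already a tail → [4, 7, 12]
12 → already a tail → [4, 7, 12]
6 → replaces 7 → [4, 6, 12]
4 → already a tail → [4, 6, 12]
15 → extends → [4, 6, 12, 15]
20 → extends → [4, 6, 12, 15, 20]
6 → already a tail → [4, 6, 12, 15, 20]
11 → replaces 12 → [4, 6, 11, 15, 20]
Five tails, so the longest strictly increasing subsequence has length 5 (e.g. 4, 9, 12, 15, 20).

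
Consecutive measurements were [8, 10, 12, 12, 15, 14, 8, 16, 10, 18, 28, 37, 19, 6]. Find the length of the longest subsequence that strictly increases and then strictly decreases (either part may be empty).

10

inc[i] = longest strictly increasing subsequence ending at i; dec[i] = longest strictly decreasing subsequence starting at i:
i:      1  2  3  4  5  6  7  8  9 10 11 12 13 14
a[i]:   8 10 12 12 15 14  8 16 10 18 28 37 19  6
inc:    1  2  3  3  4  4  1  5  2  6  7  8  7  1
dec:    2  3  3  3  4  3  2  3  2  2  3  3  2  1
Best peak at i=12 (value 37): inc=8, dec=3, length 8+3−1 = 10.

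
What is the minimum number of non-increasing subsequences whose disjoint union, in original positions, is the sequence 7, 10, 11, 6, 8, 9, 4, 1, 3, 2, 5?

The minimum number of non-increasing subsequences covering a sequence equals the length of its longest strictly increasing subsequence.
LIS length is 3 (e.g. 7, 10, 11), so 3 piles are needed.

3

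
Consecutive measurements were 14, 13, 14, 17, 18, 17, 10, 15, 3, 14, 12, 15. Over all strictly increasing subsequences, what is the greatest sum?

Let S[i] be the best sum of a strictly increasing subsequence ending at i:
i:      1  2  3  4  5  6  7  8  9 10 11 12
a[i]:  14 13 14 17 18 17 10 15  3 14 12 15
S:     14 13 27 44 62 44 10 42  3 27 22 42
Maximum is 62 (e.g. 13 + 14 + 17 + 18).

62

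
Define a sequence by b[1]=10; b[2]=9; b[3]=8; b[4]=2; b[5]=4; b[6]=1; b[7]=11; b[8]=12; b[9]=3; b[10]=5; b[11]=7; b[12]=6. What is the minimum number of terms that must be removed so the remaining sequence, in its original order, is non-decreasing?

8

Fewest deletions = n − (longest non-decreasing subsequence).
i:      1  2  3  4  5  6  7  8  9 10 11 12
b[i]:  10  9  8  2  4  1 11 12  3  5  7  6
dp:     1  1  1  1  2  1  3  4  2  3  4  4
max dp = 4, so deletions = 12 − 4 = 8.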